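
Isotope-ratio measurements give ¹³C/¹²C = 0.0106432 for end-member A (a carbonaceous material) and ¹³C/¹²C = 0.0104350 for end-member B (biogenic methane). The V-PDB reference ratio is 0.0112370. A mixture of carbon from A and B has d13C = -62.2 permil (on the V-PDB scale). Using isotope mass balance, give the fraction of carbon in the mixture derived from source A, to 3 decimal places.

0.495

δ_A = (0.0106432/0.0112370 − 1)×1000 = (0.947157 − 1)×1000 = -52.843 permil
δ_B = (0.0104350/0.0112370 − 1)×1000 = (0.928629 − 1)×1000 = -71.371 permil
f_A = (δ_mix − δ_B)/(δ_A − δ_B) = (-62.2 − (-71.371))/(-52.843 − (-71.371))
f_A = 9.171 / 18.528 = 0.4950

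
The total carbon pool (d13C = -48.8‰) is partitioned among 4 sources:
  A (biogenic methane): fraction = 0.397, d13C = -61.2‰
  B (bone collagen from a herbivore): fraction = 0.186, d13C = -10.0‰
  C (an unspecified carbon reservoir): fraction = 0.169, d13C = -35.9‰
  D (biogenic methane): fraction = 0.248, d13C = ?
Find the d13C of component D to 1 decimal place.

-66.8‰

Isotope mass balance: δ_bulk = Σ fᵢ·δᵢ.
-48.8 = 0.397×(-61.2) + 0.186×(-10.0) + 0.169×(-35.9) + 0.248×δ_D
0.248·δ_D = -48.8 − (-32.224) = -16.576
δ_D = -16.576 / 0.248 = -66.84‰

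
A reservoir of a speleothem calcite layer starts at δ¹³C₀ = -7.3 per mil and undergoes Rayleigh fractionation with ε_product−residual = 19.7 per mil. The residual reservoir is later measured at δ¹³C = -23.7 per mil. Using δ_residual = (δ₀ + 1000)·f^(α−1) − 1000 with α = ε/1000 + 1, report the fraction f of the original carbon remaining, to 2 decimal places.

α − 1 = ε/1000 = 0.0197
(δ_res + 1000)/(δ₀ + 1000) = (-23.7 + 1000)/(-7.3 + 1000) = 976.3/992.7 = 0.983479
f = 0.983479^(1/0.0197) = exp(ln(0.983479)/0.0197) = exp(-0.01666/0.0197)
f = exp(-0.8456) = 0.4293

0.43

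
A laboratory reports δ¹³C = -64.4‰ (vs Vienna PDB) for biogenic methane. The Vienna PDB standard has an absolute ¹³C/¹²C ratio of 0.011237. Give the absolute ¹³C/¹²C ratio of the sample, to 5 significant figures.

0.010513

R_sample = R_standard × (δ¹³C/1000 + 1)
R_sample = 0.011237 × (-64.4/1000 + 1) = 0.011237 × 0.935600
R_sample = 0.0105133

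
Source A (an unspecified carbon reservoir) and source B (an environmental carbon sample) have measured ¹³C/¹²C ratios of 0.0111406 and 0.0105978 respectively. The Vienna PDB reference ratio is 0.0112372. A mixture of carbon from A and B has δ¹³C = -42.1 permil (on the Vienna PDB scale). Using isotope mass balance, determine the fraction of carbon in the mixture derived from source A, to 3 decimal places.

δ_A = (0.0111406/0.0112372 − 1)×1000 = (0.991404 − 1)×1000 = -8.596 permil
δ_B = (0.0105978/0.0112372 − 1)×1000 = (0.943100 − 1)×1000 = -56.900 permil
f_A = (δ_mix − δ_B)/(δ_A − δ_B) = (-42.1 − (-56.900))/(-8.596 − (-56.900))
f_A = 14.800 / 48.304 = 0.3064

0.306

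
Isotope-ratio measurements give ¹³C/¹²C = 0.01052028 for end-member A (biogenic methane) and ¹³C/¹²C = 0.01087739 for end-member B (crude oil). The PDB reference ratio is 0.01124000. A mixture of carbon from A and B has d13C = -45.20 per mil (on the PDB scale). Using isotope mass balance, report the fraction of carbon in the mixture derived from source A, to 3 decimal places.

δ_A = (0.01052028/0.01124000 − 1)×1000 = (0.935968 − 1)×1000 = -64.032 per mil
δ_B = (0.01087739/0.01124000 − 1)×1000 = (0.967739 − 1)×1000 = -32.261 per mil
f_A = (δ_mix − δ_B)/(δ_A − δ_B) = (-45.20 − (-32.261))/(-64.032 − (-32.261))
f_A = -12.939 / -31.771 = 0.4073

0.407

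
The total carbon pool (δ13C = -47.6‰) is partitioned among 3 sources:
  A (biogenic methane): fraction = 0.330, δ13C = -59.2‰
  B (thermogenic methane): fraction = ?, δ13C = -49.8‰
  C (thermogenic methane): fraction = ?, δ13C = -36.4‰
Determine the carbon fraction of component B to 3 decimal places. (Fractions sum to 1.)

0.274

Let f_B and f_C be the unknown fractions; fractions sum to 1 so f_B + f_C = 0.670.
Mass balance: Σ fᵢ·δᵢ = δ_bulk ⇒ f_B·(-49.8) + f_C·(-36.4) = -47.6 − (-19.536) = -28.064
Substitute f_C = 0.670 − f_B:
f_B·(-49.8 − -36.4) = -28.064 − 0.670×(-36.4) = -3.676
f_B = -3.676 / -13.4 = 0.2743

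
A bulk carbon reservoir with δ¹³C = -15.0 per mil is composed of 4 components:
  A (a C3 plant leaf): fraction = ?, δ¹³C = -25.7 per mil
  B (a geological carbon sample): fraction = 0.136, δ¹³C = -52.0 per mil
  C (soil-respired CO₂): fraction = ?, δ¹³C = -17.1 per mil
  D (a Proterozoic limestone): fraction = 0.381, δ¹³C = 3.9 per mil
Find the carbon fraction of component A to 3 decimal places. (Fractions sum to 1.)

Let f_A and f_C be the unknown fractions; fractions sum to 1 so f_A + f_C = 0.483.
Mass balance: Σ fᵢ·δᵢ = δ_bulk ⇒ f_A·(-25.7) + f_C·(-17.1) = -15.0 − (-5.586) = -9.414
Substitute f_C = 0.483 − f_A:
f_A·(-25.7 − -17.1) = -9.414 − 0.483×(-17.1) = -1.155
f_A = -1.155 / -8.6 = 0.1343

0.134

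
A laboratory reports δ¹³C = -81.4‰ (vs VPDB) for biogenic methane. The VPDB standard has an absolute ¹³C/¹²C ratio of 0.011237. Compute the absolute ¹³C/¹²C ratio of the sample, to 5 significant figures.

R_sample = R_standard × (δ¹³C/1000 + 1)
R_sample = 0.011237 × (-81.4/1000 + 1) = 0.011237 × 0.918600
R_sample = 0.0103223

0.010322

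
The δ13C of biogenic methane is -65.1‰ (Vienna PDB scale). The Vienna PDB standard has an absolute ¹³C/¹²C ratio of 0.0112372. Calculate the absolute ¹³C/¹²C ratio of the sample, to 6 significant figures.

R_sample = R_standard × (δ13C/1000 + 1)
R_sample = 0.0112372 × (-65.1/1000 + 1) = 0.0112372 × 0.934900
R_sample = 0.0105057

0.0105057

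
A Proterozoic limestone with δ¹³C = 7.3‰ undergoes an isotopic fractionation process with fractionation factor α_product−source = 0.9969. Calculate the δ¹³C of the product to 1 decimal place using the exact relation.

δ_product = (δ_source + 1000)·α − 1000
δ_product = (7.3 + 1000) × 0.9969 − 1000
δ_product = 1004.177 − 1000 = 4.18‰

4.2‰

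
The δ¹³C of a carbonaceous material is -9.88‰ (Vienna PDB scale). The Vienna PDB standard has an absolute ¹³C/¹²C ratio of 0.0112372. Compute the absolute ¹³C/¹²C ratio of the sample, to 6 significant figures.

0.0111262

R_sample = R_standard × (δ¹³C/1000 + 1)
R_sample = 0.0112372 × (-9.88/1000 + 1) = 0.0112372 × 0.990120
R_sample = 0.0111262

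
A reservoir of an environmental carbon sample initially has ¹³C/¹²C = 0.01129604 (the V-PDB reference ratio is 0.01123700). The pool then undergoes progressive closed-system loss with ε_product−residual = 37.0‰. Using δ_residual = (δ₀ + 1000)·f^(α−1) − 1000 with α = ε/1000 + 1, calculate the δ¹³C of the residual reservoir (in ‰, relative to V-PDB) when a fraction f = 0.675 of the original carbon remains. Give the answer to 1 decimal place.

δ₀ = (0.01129604/0.01123700 − 1)×1000 = (1.005254 − 1)×1000 = 5.254‰
α − 1 = ε/1000 = 0.0370
f^(α−1) = 0.675^(0.0370) = 0.985563
δ_res = (5.254 + 1000) × 0.985563 − 1000 = 990.741 − 1000 = -9.26‰

-9.3‰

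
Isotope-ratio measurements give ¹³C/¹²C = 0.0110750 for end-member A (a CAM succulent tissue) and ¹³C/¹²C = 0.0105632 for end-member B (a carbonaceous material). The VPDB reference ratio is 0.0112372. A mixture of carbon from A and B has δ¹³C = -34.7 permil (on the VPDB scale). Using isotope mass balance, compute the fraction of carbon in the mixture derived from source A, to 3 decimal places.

0.555

δ_A = (0.0110750/0.0112372 − 1)×1000 = (0.985566 − 1)×1000 = -14.434 permil
δ_B = (0.0105632/0.0112372 − 1)×1000 = (0.940021 − 1)×1000 = -59.979 permil
f_A = (δ_mix − δ_B)/(δ_A − δ_B) = (-34.7 − (-59.979))/(-14.434 − (-59.979))
f_A = 25.279 / 45.545 = 0.5550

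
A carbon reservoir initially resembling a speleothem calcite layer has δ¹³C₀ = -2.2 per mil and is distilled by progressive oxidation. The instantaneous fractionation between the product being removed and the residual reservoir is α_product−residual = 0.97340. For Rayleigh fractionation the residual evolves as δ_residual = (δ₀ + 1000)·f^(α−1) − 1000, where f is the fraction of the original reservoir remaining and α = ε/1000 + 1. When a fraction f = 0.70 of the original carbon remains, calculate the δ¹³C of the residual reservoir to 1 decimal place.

Rayleigh residual: δ_res = (δ₀ + 1000)·f^(α−1) − 1000
α − 1 = -0.02660
f^(α−1) = 0.70^(-0.02660) = 1.009533
δ_res = (-2.2 + 1000) × 1.009533 − 1000 = 1007.312 − 1000 = 7.31 per mil

7.3 per mil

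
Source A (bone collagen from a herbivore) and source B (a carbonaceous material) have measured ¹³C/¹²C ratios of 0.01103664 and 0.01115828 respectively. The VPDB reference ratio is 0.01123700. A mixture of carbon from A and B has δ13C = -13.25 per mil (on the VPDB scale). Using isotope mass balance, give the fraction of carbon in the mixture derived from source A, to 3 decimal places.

0.577

δ_A = (0.01103664/0.01123700 − 1)×1000 = (0.982170 − 1)×1000 = -17.830 per mil
δ_B = (0.01115828/0.01123700 − 1)×1000 = (0.992995 − 1)×1000 = -7.005 per mil
f_A = (δ_mix − δ_B)/(δ_A − δ_B) = (-13.25 − (-7.005))/(-17.830 − (-7.005))
f_A = -6.245 / -10.825 = 0.5769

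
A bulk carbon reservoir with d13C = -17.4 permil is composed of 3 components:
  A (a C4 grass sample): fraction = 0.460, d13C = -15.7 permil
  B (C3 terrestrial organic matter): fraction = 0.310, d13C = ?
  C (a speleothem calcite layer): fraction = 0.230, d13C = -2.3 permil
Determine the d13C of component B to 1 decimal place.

Isotope mass balance: δ_bulk = Σ fᵢ·δᵢ.
-17.4 = 0.460×(-15.7) + 0.310×δ_B + 0.230×(-2.3)
0.310·δ_B = -17.4 − (-7.751) = -9.649
δ_B = -9.649 / 0.310 = -31.13 permil

-31.1 permil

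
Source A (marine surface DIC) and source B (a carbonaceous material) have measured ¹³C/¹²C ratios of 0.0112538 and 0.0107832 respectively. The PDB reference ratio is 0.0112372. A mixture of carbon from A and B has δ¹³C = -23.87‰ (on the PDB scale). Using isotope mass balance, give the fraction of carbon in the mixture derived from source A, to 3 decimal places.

δ_A = (0.0112538/0.0112372 − 1)×1000 = (1.001477 − 1)×1000 = 1.477‰
δ_B = (0.0107832/0.0112372 − 1)×1000 = (0.959598 − 1)×1000 = -40.402‰
f_A = (δ_mix − δ_B)/(δ_A − δ_B) = (-23.87 − (-40.402))/(1.477 − (-40.402))
f_A = 16.532 / 41.879 = 0.3947

0.395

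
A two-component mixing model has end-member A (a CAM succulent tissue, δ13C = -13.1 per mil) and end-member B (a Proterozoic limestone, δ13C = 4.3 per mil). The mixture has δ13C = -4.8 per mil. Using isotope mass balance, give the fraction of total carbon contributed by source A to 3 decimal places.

δ_mix = f_A·δ_A + (1 − f_A)·δ_B  ⇒  f_A = (δ_mix − δ_B)/(δ_A − δ_B)
f_A = (-4.8 − (4.3)) / (-13.1 − (4.3))
f_A = -9.1 / -17.4 = 0.5230

0.523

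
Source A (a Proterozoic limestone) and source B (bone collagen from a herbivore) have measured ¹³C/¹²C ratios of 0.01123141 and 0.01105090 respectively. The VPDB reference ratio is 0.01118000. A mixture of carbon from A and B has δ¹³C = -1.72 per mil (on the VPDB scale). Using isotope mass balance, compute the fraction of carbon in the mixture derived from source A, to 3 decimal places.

δ_A = (0.01123141/0.01118000 − 1)×1000 = (1.004598 − 1)×1000 = 4.598 per mil
δ_B = (0.01105090/0.01118000 − 1)×1000 = (0.988453 − 1)×1000 = -11.547 per mil
f_A = (δ_mix − δ_B)/(δ_A − δ_B) = (-1.72 − (-11.547))/(4.598 − (-11.547))
f_A = 9.827 / 16.146 = 0.6087

0.609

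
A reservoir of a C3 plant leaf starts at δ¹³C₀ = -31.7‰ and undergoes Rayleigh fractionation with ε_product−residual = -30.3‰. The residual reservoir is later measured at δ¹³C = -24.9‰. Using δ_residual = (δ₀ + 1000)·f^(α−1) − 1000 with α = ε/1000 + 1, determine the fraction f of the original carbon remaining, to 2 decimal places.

α − 1 = ε/1000 = -0.0303
(δ_res + 1000)/(δ₀ + 1000) = (-24.9 + 1000)/(-31.7 + 1000) = 975.1/968.3 = 1.007023
f = 1.007023^(1/-0.0303) = exp(ln(1.007023)/-0.0303) = exp(0.00700/-0.0303)
f = exp(-0.2310) = 0.7938

0.79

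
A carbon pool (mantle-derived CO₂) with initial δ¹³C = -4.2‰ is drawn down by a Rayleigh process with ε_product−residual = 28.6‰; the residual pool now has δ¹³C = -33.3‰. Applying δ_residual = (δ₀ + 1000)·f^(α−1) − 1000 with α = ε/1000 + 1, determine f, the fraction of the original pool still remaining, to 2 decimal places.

0.35

α − 1 = ε/1000 = 0.0286
(δ_res + 1000)/(δ₀ + 1000) = (-33.3 + 1000)/(-4.2 + 1000) = 966.7/995.8 = 0.970777
f = 0.970777^(1/0.0286) = exp(ln(0.970777)/0.0286) = exp(-0.02966/0.0286)
f = exp(-1.0370) = 0.3545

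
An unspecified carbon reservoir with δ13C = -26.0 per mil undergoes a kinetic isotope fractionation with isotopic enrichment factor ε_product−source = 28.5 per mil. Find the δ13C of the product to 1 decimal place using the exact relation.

1.8 per mil

To first order, δ_product ≈ δ_source + ε = 2.5 per mil.
Exactly, δ_product = (δ_source + 1000)·(ε/1000 + 1) − 1000.
δ_product = (-26.0 + 1000) × (28.5/1000 + 1) − 1000
δ_product = 1.76 per mil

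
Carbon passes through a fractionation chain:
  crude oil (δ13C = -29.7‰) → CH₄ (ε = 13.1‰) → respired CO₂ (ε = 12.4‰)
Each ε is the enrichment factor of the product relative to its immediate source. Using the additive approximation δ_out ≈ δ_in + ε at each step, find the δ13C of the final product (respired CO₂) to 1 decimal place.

-4.2‰

step 1: δ ≈ -29.7 + (13.1) = -16.6‰
step 2: δ ≈ -16.6 + (12.4) = -4.2‰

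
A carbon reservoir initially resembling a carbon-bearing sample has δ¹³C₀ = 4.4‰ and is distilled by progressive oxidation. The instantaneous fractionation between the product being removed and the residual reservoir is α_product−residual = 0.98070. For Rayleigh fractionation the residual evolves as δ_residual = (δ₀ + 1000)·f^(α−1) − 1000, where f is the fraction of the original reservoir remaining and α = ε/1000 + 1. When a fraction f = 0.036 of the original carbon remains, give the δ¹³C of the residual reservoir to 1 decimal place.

Rayleigh residual: δ_res = (δ₀ + 1000)·f^(α−1) − 1000
α − 1 = -0.01930
f^(α−1) = 0.036^(-0.01930) = 1.066261
δ_res = (4.4 + 1000) × 1.066261 − 1000 = 1070.952 − 1000 = 70.95‰

71.0‰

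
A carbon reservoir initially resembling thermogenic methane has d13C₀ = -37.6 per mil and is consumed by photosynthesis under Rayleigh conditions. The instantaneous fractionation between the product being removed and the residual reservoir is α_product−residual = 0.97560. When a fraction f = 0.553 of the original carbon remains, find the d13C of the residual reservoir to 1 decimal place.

Rayleigh residual: δ_res = (δ₀ + 1000)·f^(α−1) − 1000
α − 1 = -0.02440
f^(α−1) = 0.553^(-0.02440) = 1.014559
δ_res = (-37.6 + 1000) × 1.014559 − 1000 = 976.412 − 1000 = -23.59 per mil

-23.6 per mil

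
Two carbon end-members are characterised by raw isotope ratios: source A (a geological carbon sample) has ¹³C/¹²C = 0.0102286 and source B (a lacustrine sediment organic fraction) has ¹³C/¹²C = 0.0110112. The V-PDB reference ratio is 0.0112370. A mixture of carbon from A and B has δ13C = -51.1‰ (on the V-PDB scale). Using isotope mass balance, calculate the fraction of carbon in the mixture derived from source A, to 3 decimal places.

0.445

δ_A = (0.0102286/0.0112370 − 1)×1000 = (0.910261 − 1)×1000 = -89.739‰
δ_B = (0.0110112/0.0112370 − 1)×1000 = (0.979906 − 1)×1000 = -20.094‰
f_A = (δ_mix − δ_B)/(δ_A − δ_B) = (-51.1 − (-20.094))/(-89.739 − (-20.094))
f_A = -31.006 / -69.645 = 0.4452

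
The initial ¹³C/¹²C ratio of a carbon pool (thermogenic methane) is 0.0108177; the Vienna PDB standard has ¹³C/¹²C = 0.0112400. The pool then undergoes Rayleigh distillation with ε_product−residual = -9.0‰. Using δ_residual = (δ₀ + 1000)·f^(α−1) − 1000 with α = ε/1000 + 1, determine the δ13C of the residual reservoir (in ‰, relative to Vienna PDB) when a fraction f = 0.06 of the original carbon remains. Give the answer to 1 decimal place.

δ₀ = (0.0108177/0.0112400 − 1)×1000 = (0.962429 − 1)×1000 = -37.571‰
α − 1 = ε/1000 = -0.0090
f^(α−1) = 0.06^(-0.0090) = 1.025644
δ_res = (-37.571 + 1000) × 1.025644 − 1000 = 987.109 − 1000 = -12.89‰

-12.9‰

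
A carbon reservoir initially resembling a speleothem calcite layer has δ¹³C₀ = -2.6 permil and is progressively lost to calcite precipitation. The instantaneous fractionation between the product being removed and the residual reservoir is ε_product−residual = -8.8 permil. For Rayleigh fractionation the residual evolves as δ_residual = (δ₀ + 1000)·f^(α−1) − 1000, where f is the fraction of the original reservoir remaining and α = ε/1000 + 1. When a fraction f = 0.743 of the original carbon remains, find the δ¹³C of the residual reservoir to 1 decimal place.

Rayleigh residual: δ_res = (δ₀ + 1000)·f^(α−1) − 1000
α = ε/1000 + 1 = 0.99120, so α − 1 = -0.00880
f^(α−1) = 0.743^(-0.00880) = 1.002618
δ_res = (-2.6 + 1000) × 1.002618 − 1000 = 1000.011 − 1000 = 0.01 permil

0.0 permil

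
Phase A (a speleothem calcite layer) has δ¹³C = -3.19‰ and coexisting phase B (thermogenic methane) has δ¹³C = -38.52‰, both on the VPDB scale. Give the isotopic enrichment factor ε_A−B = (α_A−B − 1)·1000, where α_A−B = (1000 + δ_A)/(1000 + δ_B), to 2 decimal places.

36.75‰

α_A−B = (1000 + -3.19) / (1000 + -38.52) = 996.81 / 961.48 = 1.036745
ε_A−B = (1.036745 − 1) × 1000 = 36.745‰
(The approximation ε ≈ δ_A − δ_B would give 35.33‰.)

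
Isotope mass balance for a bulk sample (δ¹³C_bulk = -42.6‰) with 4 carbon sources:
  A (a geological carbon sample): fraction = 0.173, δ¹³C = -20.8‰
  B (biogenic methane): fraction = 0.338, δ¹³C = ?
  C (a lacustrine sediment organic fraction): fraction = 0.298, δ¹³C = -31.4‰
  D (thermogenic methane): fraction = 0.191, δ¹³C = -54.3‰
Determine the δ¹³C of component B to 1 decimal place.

Isotope mass balance: δ_bulk = Σ fᵢ·δᵢ.
-42.6 = 0.173×(-20.8) + 0.338×δ_B + 0.298×(-31.4) + 0.191×(-54.3)
0.338·δ_B = -42.6 − (-23.327) = -19.273
δ_B = -19.273 / 0.338 = -57.02‰

-57.0‰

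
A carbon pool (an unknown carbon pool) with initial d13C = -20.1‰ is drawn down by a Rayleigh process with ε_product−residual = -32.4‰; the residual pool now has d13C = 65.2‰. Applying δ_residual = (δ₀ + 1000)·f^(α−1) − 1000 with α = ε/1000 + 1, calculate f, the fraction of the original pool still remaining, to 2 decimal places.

0.08

α − 1 = ε/1000 = -0.0324
(δ_res + 1000)/(δ₀ + 1000) = (65.2 + 1000)/(-20.1 + 1000) = 1065.2/979.9 = 1.087050
f = 1.087050^(1/-0.0324) = exp(ln(1.087050)/-0.0324) = exp(0.08347/-0.0324)
f = exp(-2.5762) = 0.0761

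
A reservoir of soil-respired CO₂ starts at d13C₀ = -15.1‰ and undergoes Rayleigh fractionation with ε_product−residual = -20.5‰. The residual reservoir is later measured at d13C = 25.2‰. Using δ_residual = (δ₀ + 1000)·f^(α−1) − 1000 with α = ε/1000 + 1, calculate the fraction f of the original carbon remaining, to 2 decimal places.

0.14

α − 1 = ε/1000 = -0.0205
(δ_res + 1000)/(δ₀ + 1000) = (25.2 + 1000)/(-15.1 + 1000) = 1025.2/984.9 = 1.040918
f = 1.040918^(1/-0.0205) = exp(ln(1.040918)/-0.0205) = exp(0.04010/-0.0205)
f = exp(-1.9562) = 0.1414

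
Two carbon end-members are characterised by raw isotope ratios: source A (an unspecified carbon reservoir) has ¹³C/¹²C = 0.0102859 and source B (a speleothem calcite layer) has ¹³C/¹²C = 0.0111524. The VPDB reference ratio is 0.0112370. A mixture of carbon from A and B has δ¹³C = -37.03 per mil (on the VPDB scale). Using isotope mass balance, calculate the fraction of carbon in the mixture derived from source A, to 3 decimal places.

δ_A = (0.0102859/0.0112370 − 1)×1000 = (0.915360 − 1)×1000 = -84.640 per mil
δ_B = (0.0111524/0.0112370 − 1)×1000 = (0.992471 − 1)×1000 = -7.529 per mil
f_A = (δ_mix − δ_B)/(δ_A − δ_B) = (-37.03 − (-7.529))/(-84.640 − (-7.529))
f_A = -29.501 / -77.111 = 0.3826

0.383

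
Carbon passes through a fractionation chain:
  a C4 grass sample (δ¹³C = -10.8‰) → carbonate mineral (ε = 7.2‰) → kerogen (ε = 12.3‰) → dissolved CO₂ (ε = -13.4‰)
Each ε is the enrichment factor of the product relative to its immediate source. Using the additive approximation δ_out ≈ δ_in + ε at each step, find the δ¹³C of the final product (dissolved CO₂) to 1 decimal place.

step 1: δ ≈ -10.8 + (7.2) = -3.6‰
step 2: δ ≈ -3.6 + (12.3) = 8.7‰
step 3: δ ≈ 8.7 + (-13.4) = -4.7‰

-4.7‰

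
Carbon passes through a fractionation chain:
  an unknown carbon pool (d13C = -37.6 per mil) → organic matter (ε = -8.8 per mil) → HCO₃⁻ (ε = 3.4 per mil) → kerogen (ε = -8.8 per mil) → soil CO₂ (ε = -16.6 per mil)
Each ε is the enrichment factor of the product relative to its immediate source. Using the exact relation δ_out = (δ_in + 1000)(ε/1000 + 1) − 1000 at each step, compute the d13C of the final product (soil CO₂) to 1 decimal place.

-67.0 per mil

step 1: δ = (-37.60 + 1000)·(-8.8/1000 + 1) − 1000 = -46.07 per mil
step 2: δ = (-46.07 + 1000)·(3.4/1000 + 1) − 1000 = -42.83 per mil
step 3: δ = (-42.83 + 1000)·(-8.8/1000 + 1) − 1000 = -51.25 per mil
step 4: δ = (-51.25 + 1000)·(-16.6/1000 + 1) − 1000 = -67.00 per mil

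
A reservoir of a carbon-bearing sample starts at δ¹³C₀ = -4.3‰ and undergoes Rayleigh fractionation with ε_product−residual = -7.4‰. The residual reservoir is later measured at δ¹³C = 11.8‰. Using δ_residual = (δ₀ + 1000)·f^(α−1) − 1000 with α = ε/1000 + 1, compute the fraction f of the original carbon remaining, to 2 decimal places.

α − 1 = ε/1000 = -0.0074
(δ_res + 1000)/(δ₀ + 1000) = (11.8 + 1000)/(-4.3 + 1000) = 1011.8/995.7 = 1.016170
f = 1.016170^(1/-0.0074) = exp(ln(1.016170)/-0.0074) = exp(0.01604/-0.0074)
f = exp(-2.1676) = 0.1145

0.11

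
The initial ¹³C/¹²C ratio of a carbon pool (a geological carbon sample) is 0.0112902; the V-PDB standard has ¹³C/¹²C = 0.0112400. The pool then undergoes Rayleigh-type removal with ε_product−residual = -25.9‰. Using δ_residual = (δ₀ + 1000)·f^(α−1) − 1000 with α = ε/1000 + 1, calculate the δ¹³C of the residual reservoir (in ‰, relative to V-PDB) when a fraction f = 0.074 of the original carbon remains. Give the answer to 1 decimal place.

74.5‰

δ₀ = (0.0112902/0.0112400 − 1)×1000 = (1.004466 − 1)×1000 = 4.466‰
α − 1 = ε/1000 = -0.0259
f^(α−1) = 0.074^(-0.0259) = 1.069761
δ_res = (4.466 + 1000) × 1.069761 − 1000 = 1074.539 − 1000 = 74.54‰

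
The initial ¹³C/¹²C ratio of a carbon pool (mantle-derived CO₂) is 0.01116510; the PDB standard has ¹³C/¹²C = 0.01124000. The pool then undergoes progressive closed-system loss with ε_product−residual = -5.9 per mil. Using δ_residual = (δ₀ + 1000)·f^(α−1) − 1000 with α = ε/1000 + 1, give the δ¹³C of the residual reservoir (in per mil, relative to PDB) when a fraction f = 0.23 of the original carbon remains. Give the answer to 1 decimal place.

2.0 per mil

δ₀ = (0.01116510/0.01124000 − 1)×1000 = (0.993336 − 1)×1000 = -6.664 per mil
α − 1 = ε/1000 = -0.0059
f^(α−1) = 0.23^(-0.0059) = 1.008709
δ_res = (-6.664 + 1000) × 1.008709 − 1000 = 1001.987 − 1000 = 1.99 per mil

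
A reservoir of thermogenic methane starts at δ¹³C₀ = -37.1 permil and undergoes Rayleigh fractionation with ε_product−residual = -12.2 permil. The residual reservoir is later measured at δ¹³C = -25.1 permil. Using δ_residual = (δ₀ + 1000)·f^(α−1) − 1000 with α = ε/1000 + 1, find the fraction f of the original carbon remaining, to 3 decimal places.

0.362

α − 1 = ε/1000 = -0.0122
(δ_res + 1000)/(δ₀ + 1000) = (-25.1 + 1000)/(-37.1 + 1000) = 974.9/962.9 = 1.012462
f = 1.012462^(1/-0.0122) = exp(ln(1.012462)/-0.0122) = exp(0.01239/-0.0122)
f = exp(-1.0152) = 0.3623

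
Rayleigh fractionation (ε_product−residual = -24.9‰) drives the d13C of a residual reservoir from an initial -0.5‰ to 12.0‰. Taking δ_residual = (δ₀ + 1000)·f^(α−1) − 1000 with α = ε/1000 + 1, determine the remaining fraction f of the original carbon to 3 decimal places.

0.607

α − 1 = ε/1000 = -0.0249
(δ_res + 1000)/(δ₀ + 1000) = (12.0 + 1000)/(-0.5 + 1000) = 1012.0/999.5 = 1.012506
f = 1.012506^(1/-0.0249) = exp(ln(1.012506)/-0.0249) = exp(0.01243/-0.0249)
f = exp(-0.4991) = 0.6070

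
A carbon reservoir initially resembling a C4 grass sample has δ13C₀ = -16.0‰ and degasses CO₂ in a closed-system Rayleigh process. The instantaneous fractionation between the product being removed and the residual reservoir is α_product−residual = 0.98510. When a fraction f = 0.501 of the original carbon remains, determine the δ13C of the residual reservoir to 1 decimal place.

-5.8‰

Rayleigh residual: δ_res = (δ₀ + 1000)·f^(α−1) − 1000
α − 1 = -0.01490
f^(α−1) = 0.501^(-0.01490) = 1.010351
δ_res = (-16.0 + 1000) × 1.010351 − 1000 = 994.186 − 1000 = -5.81‰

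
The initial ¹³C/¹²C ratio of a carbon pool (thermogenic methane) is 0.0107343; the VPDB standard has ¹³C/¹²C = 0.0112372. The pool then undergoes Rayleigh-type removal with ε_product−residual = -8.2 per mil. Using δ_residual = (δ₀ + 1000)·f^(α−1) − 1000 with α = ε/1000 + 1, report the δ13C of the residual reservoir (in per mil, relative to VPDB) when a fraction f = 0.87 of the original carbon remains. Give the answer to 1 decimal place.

-43.7 per mil

δ₀ = (0.0107343/0.0112372 − 1)×1000 = (0.955247 − 1)×1000 = -44.753 per mil
α − 1 = ε/1000 = -0.0082
f^(α−1) = 0.87^(-0.0082) = 1.001143
δ_res = (-44.753 + 1000) × 1.001143 − 1000 = 956.338 − 1000 = -43.66 per mil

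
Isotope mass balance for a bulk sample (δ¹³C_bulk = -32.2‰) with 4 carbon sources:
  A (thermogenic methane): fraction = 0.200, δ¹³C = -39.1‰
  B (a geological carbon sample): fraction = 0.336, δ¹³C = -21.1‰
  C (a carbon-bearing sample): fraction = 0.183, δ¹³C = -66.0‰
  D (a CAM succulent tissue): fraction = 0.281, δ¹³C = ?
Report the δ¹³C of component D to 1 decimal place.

Isotope mass balance: δ_bulk = Σ fᵢ·δᵢ.
-32.2 = 0.200×(-39.1) + 0.336×(-21.1) + 0.183×(-66.0) + 0.281×δ_D
0.281·δ_D = -32.2 − (-26.988) = -5.212
δ_D = -5.212 / 0.281 = -18.55‰

-18.5‰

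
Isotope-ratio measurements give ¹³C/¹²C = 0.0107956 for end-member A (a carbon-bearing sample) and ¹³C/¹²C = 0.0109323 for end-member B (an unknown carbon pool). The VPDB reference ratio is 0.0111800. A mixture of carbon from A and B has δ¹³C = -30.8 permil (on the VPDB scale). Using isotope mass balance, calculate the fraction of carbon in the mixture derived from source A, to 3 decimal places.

δ_A = (0.0107956/0.0111800 − 1)×1000 = (0.965617 − 1)×1000 = -34.383 permil
δ_B = (0.0109323/0.0111800 − 1)×1000 = (0.977844 − 1)×1000 = -22.156 permil
f_A = (δ_mix − δ_B)/(δ_A − δ_B) = (-30.8 − (-22.156))/(-34.383 − (-22.156))
f_A = -8.644 / -12.227 = 0.7070

0.707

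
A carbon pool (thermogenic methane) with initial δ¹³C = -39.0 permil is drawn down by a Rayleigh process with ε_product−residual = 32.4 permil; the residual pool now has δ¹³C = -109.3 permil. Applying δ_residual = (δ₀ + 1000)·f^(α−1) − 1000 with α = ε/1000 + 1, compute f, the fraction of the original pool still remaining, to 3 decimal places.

0.096

α − 1 = ε/1000 = 0.0324
(δ_res + 1000)/(δ₀ + 1000) = (-109.3 + 1000)/(-39.0 + 1000) = 890.7/961.0 = 0.926847
f = 0.926847^(1/0.0324) = exp(ln(0.926847)/0.0324) = exp(-0.07597/0.0324)
f = exp(-2.3447) = 0.0959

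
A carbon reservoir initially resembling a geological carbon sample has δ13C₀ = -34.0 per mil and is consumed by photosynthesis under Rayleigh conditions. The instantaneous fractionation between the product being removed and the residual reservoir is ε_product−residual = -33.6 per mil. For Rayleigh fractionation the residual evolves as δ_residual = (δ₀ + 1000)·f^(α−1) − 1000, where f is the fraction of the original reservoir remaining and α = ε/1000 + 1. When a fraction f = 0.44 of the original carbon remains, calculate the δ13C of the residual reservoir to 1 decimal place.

-7.0 per mil

Rayleigh residual: δ_res = (δ₀ + 1000)·f^(α−1) − 1000
α = ε/1000 + 1 = 0.96640, so α − 1 = -0.03360
f^(α−1) = 0.44^(-0.03360) = 1.027969
δ_res = (-34.0 + 1000) × 1.027969 − 1000 = 993.018 − 1000 = -6.98 per mil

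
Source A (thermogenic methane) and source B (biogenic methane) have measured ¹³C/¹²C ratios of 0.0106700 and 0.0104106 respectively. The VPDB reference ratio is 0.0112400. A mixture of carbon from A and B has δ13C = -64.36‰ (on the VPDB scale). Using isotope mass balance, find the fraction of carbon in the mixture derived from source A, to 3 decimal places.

0.409

δ_A = (0.0106700/0.0112400 − 1)×1000 = (0.949288 − 1)×1000 = -50.712‰
δ_B = (0.0104106/0.0112400 − 1)×1000 = (0.926210 − 1)×1000 = -73.790‰
f_A = (δ_mix − δ_B)/(δ_A − δ_B) = (-64.36 − (-73.790))/(-50.712 − (-73.790))
f_A = 9.430 / 23.078 = 0.4086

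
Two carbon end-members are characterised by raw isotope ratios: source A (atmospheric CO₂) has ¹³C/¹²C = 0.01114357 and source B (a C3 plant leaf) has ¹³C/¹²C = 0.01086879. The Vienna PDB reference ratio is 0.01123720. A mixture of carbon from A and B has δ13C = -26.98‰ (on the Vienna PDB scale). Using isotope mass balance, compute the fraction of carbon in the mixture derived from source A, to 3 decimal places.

0.237

δ_A = (0.01114357/0.01123720 − 1)×1000 = (0.991668 − 1)×1000 = -8.332‰
δ_B = (0.01086879/0.01123720 − 1)×1000 = (0.967215 − 1)×1000 = -32.785‰
f_A = (δ_mix − δ_B)/(δ_A − δ_B) = (-26.98 − (-32.785))/(-8.332 − (-32.785))
f_A = 5.805 / 24.453 = 0.2374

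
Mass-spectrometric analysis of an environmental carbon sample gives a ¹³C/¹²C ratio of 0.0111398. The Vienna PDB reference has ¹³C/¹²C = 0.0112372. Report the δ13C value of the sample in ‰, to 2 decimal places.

-8.67‰

δ13C = (R_sample / R_standard − 1) × 1000
R_sample / R_standard = 0.0111398 / 0.0112372 = 0.991332
δ13C = (0.991332 − 1) × 1000 = -8.668‰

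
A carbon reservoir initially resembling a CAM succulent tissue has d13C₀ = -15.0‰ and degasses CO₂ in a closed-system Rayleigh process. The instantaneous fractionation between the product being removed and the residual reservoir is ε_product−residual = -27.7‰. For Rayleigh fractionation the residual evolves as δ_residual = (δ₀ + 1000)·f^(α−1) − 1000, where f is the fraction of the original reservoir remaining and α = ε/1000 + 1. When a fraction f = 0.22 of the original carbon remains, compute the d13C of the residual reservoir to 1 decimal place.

27.2‰

Rayleigh residual: δ_res = (δ₀ + 1000)·f^(α−1) − 1000
α = ε/1000 + 1 = 0.97230, so α − 1 = -0.02770
f^(α−1) = 0.22^(-0.02770) = 1.042833
δ_res = (-15.0 + 1000) × 1.042833 − 1000 = 1027.191 − 1000 = 27.19‰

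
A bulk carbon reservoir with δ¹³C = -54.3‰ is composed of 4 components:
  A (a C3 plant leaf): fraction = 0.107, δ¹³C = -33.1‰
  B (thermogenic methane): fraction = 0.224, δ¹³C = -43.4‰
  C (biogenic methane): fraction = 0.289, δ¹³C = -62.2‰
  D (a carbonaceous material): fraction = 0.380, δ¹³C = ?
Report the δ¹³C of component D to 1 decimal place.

-60.7‰

Isotope mass balance: δ_bulk = Σ fᵢ·δᵢ.
-54.3 = 0.107×(-33.1) + 0.224×(-43.4) + 0.289×(-62.2) + 0.380×δ_D
0.380·δ_D = -54.3 − (-31.239) = -23.061
δ_D = -23.061 / 0.380 = -60.69‰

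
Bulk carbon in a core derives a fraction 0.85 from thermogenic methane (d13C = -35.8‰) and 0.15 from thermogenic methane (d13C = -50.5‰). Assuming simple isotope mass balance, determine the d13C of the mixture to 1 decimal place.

-38.0‰

δ_mix = f_A·δ_A + f_B·δ_B
δ_mix = 0.85 × (-35.8) + 0.15 × (-50.5)
δ_mix = -30.43 + -7.57 = -38.00‰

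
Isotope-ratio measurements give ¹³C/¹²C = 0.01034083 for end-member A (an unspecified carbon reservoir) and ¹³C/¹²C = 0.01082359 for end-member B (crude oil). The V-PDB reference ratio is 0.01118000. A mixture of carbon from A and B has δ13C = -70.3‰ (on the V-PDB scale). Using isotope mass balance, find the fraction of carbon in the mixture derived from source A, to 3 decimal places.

δ_A = (0.01034083/0.01118000 − 1)×1000 = (0.924940 − 1)×1000 = -75.060‰
δ_B = (0.01082359/0.01118000 − 1)×1000 = (0.968121 − 1)×1000 = -31.879‰
f_A = (δ_mix − δ_B)/(δ_A − δ_B) = (-70.3 − (-31.879))/(-75.060 − (-31.879))
f_A = -38.421 / -43.181 = 0.8898

0.890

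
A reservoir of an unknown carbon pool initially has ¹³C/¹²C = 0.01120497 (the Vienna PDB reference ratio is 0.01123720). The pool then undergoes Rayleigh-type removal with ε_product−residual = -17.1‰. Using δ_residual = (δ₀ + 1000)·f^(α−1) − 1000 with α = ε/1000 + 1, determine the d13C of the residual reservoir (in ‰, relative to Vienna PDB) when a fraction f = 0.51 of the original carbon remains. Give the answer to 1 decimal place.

δ₀ = (0.01120497/0.01123720 − 1)×1000 = (0.997132 − 1)×1000 = -2.868‰
α − 1 = ε/1000 = -0.0171
f^(α−1) = 0.51^(-0.0171) = 1.011581
δ_res = (-2.868 + 1000) × 1.011581 − 1000 = 1008.679 − 1000 = 8.68‰

8.7‰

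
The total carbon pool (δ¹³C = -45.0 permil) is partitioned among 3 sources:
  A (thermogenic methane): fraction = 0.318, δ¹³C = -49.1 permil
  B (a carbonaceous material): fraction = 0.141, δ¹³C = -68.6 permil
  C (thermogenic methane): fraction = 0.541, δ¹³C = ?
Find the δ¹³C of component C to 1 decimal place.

-36.4 permil

Isotope mass balance: δ_bulk = Σ fᵢ·δᵢ.
-45.0 = 0.318×(-49.1) + 0.141×(-68.6) + 0.541×δ_C
0.541·δ_C = -45.0 − (-25.286) = -19.714
δ_C = -19.714 / 0.541 = -36.44 permil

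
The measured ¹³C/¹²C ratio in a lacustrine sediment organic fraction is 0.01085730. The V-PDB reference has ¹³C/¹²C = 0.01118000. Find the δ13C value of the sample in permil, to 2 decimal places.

δ13C = (R_sample / R_standard − 1) × 1000
R_sample / R_standard = 0.01085730 / 0.01118000 = 0.971136
δ13C = (0.971136 − 1) × 1000 = -28.864 permil

-28.86 permil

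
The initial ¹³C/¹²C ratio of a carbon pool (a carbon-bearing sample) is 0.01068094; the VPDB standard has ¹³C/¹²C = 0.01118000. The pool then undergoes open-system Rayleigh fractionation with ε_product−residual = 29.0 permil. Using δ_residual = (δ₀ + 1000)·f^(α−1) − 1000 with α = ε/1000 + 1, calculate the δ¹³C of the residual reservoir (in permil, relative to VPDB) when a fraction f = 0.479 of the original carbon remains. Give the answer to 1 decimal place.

-64.8 permil

δ₀ = (0.01068094/0.01118000 − 1)×1000 = (0.955361 − 1)×1000 = -44.639 permil
α − 1 = ε/1000 = 0.0290
f^(α−1) = 0.479^(0.0290) = 0.978881
δ_res = (-44.639 + 1000) × 0.978881 − 1000 = 935.185 − 1000 = -64.82 permil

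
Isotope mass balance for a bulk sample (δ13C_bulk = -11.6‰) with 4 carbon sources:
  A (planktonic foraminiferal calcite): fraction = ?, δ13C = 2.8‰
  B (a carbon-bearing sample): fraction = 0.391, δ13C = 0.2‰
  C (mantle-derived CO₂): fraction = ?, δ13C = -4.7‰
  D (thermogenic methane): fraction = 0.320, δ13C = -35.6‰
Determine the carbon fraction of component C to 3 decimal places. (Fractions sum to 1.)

Let f_C and f_A be the unknown fractions; fractions sum to 1 so f_C + f_A = 0.289.
Mass balance: Σ fᵢ·δᵢ = δ_bulk ⇒ f_C·(-4.7) + f_A·(2.8) = -11.6 − (-11.314) = -0.286
Substitute f_A = 0.289 − f_C:
f_C·(-4.7 − 2.8) = -0.286 − 0.289×(2.8) = -1.095
f_C = -1.095 / -7.5 = 0.1461

0.146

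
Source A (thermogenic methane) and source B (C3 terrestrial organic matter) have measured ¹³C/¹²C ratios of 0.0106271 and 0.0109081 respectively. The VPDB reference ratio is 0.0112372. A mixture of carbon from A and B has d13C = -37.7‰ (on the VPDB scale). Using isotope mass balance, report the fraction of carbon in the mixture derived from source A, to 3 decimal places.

0.336

δ_A = (0.0106271/0.0112372 − 1)×1000 = (0.945707 − 1)×1000 = -54.293‰
δ_B = (0.0109081/0.0112372 − 1)×1000 = (0.970713 − 1)×1000 = -29.287‰
f_A = (δ_mix − δ_B)/(δ_A − δ_B) = (-37.7 − (-29.287))/(-54.293 − (-29.287))
f_A = -8.413 / -25.006 = 0.3364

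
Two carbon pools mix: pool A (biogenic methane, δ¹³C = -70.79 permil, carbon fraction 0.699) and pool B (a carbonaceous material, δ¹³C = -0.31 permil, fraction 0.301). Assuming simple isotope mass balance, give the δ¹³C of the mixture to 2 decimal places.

-49.58 permil

δ_mix = f_A·δ_A + f_B·δ_B
δ_mix = 0.699 × (-70.79) + 0.301 × (-0.31)
δ_mix = -49.482 + -0.093 = -49.576 permil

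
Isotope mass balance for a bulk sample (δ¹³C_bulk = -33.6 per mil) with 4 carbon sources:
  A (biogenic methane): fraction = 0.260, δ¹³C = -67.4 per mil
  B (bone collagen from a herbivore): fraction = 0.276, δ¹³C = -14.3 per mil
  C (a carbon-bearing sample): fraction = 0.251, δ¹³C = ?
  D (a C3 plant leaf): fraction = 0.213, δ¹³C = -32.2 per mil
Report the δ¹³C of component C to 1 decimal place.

Isotope mass balance: δ_bulk = Σ fᵢ·δᵢ.
-33.6 = 0.260×(-67.4) + 0.276×(-14.3) + 0.251×δ_C + 0.213×(-32.2)
0.251·δ_C = -33.6 − (-28.329) = -5.271
δ_C = -5.271 / 0.251 = -21.00 per mil

-21.0 per mil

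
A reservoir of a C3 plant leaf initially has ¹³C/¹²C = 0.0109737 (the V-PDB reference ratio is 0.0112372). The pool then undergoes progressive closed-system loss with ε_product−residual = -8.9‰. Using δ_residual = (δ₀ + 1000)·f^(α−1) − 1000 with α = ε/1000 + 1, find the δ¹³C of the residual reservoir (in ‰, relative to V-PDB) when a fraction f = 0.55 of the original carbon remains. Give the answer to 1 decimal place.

δ₀ = (0.0109737/0.0112372 − 1)×1000 = (0.976551 − 1)×1000 = -23.449‰
α − 1 = ε/1000 = -0.0089
f^(α−1) = 0.55^(-0.0089) = 1.005335
δ_res = (-23.449 + 1000) × 1.005335 − 1000 = 981.761 − 1000 = -18.24‰

-18.2‰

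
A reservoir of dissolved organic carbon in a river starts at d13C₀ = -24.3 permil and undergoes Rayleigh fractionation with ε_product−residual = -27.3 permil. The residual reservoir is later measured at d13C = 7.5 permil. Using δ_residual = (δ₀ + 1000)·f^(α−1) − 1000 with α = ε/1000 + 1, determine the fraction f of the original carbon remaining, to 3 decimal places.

α − 1 = ε/1000 = -0.0273
(δ_res + 1000)/(δ₀ + 1000) = (7.5 + 1000)/(-24.3 + 1000) = 1007.5/975.7 = 1.032592
f = 1.032592^(1/-0.0273) = exp(ln(1.032592)/-0.0273) = exp(0.03207/-0.0273)
f = exp(-1.1748) = 0.3089

0.309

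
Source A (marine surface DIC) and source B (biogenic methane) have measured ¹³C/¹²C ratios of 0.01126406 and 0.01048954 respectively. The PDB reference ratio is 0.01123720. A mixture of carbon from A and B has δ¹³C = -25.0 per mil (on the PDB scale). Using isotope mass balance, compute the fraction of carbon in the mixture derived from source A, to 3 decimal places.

0.603

δ_A = (0.01126406/0.01123720 − 1)×1000 = (1.002390 − 1)×1000 = 2.390 per mil
δ_B = (0.01048954/0.01123720 − 1)×1000 = (0.933466 − 1)×1000 = -66.534 per mil
f_A = (δ_mix − δ_B)/(δ_A − δ_B) = (-25.0 − (-66.534))/(2.390 − (-66.534))
f_A = 41.534 / 68.925 = 0.6026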